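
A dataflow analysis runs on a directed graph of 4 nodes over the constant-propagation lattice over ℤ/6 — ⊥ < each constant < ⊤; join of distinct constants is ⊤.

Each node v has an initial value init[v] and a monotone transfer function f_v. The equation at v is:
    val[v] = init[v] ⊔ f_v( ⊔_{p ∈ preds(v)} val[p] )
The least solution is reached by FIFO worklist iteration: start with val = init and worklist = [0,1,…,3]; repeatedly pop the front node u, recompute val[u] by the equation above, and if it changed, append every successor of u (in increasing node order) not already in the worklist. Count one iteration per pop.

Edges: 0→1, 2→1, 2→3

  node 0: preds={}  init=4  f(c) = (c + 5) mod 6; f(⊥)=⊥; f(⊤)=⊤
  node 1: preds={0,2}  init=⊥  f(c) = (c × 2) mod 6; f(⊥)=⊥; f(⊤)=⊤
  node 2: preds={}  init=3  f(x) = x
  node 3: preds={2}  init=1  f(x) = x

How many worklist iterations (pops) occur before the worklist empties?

4

Iteration log — 4 steps:
  step 1. node 0  ⊔preds=⊥  new=4  stable
  step 2. node 1  ⊔preds=⊤  new=⊤  old=⊥  +wl: 
  step 3. node 2  ⊔preds=⊥  new=3  stable
  step 4. node 3  ⊔preds=3  new=⊤  old=1  +wl: 

Least fixpoint reached:
  node 0: 4
  node 1: ⊤
  node 2: 3
  node 3: ⊤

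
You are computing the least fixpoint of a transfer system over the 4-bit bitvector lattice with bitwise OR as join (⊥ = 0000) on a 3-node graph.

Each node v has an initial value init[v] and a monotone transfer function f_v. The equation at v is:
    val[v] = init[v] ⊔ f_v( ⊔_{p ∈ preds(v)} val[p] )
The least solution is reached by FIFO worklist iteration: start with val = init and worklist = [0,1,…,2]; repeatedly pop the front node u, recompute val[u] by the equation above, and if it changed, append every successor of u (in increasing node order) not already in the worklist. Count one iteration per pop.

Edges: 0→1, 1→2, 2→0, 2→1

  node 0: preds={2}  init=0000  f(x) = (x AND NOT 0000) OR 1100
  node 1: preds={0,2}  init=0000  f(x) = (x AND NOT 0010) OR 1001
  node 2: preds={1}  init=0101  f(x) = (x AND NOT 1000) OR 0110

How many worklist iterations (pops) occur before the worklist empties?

5

Trace (5 dequeues):
  [1] u=0 | in 0101 | out 1101 | prev 0000 | push {}
  [2] u=1 | in 1101 | out 1101 | prev 0000 | push {}
  [3] u=2 | in 1101 | out 0111 | prev 0101 | push {0,1}
  [4] u=0 | in 0111 | out 1111 | prev 1101 | push {}
  [5] u=1 | in 1111 | out 1101 | ==

Converged values:
  [0] 1111
  [1] 1101
  [2] 0111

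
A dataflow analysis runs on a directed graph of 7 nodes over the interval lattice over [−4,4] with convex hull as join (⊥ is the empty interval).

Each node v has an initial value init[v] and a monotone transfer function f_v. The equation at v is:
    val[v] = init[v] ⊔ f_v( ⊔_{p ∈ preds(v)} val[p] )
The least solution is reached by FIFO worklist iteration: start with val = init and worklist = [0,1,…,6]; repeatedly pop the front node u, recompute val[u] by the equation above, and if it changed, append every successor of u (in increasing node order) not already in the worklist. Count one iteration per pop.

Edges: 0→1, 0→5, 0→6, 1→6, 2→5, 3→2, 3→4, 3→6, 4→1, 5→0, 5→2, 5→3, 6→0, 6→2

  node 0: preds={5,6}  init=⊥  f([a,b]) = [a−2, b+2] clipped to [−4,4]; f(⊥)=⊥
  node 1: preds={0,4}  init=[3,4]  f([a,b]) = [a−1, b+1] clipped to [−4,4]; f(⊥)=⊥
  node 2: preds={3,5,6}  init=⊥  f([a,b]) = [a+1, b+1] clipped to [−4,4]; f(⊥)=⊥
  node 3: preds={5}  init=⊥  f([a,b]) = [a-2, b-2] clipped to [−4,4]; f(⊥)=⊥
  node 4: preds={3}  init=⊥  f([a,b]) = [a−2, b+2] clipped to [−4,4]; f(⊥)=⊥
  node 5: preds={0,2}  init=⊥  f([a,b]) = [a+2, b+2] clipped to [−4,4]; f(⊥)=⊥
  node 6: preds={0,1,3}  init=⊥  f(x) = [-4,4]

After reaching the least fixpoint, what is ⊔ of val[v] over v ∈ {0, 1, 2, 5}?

Worklist (19 pops):
  #1 pop 0: in=⊥ → ⊥ (no change)
  #2 pop 1: in=⊥ → [3,4] (no change)
  #3 pop 2: in=⊥ → ⊥ (no change)
  #4 pop 3: in=⊥ → ⊥ (no change)
  #5 pop 4: in=⊥ → ⊥ (no change)
  #6 pop 5: in=⊥ → ⊥ (no change)
  #7 pop 6: in=[3,4] → [-4,4] (was ⊥); enqueue [0,2]
  #8 pop 0: in=[-4,4] → [-4,4] (was ⊥); enqueue [1,5,6]
  #9 pop 2: in=[-4,4] → [-3,4] (was ⊥); enqueue []
  #10 pop 1: in=[-4,4] → [-4,4] (was [3,4]); enqueue []
  #11 pop 5: in=[-4,4] → [-2,4] (was ⊥); enqueue [0,2,3]
  #12 pop 6: in=[-4,4] → [-4,4] (no change)
  #13 pop 0: in=[-4,4] → [-4,4] (no change)
  #14 pop 2: in=[-4,4] → [-3,4] (no change)
  #15 pop 3: in=[-2,4] → [-4,2] (was ⊥); enqueue [2,4,6]
  #16 pop 2: in=[-4,4] → [-3,4] (no change)
  #17 pop 4: in=[-4,2] → [-4,4] (was ⊥); enqueue [1]
  #18 pop 6: in=[-4,4] → [-4,4] (no change)
  #19 pop 1: in=[-4,4] → [-4,4] (no change)

Fixpoint:
  val[0] = [-4,4]
  val[1] = [-4,4]
  val[2] = [-3,4]
  val[3] = [-4,2]
  val[4] = [-4,4]
  val[5] = [-2,4]
  val[6] = [-4,4]

[-4,4]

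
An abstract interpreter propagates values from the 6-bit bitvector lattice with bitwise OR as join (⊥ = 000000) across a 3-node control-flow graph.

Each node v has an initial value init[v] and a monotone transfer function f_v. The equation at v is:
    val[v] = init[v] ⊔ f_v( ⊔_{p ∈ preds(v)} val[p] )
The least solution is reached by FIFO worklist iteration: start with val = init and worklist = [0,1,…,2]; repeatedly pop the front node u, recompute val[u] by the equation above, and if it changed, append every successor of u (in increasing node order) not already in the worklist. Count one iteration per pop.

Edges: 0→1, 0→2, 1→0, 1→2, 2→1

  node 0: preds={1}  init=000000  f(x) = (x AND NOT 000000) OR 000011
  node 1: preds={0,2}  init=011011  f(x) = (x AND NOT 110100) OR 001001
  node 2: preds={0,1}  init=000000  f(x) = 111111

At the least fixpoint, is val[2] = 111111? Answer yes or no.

Iteration log — 4 steps:
  step 1. node 0  ⊔preds=011011  new=011011  old=000000  +wl: 
  step 2. node 1  ⊔preds=011011  new=011011  stable
  step 3. node 2  ⊔preds=011011  new=111111  old=000000  +wl: 1
  step 4. node 1  ⊔preds=111111  new=011011  stable

Least fixpoint reached:
  node 0: 011011
  node 1: 011011
  node 2: 111111

yes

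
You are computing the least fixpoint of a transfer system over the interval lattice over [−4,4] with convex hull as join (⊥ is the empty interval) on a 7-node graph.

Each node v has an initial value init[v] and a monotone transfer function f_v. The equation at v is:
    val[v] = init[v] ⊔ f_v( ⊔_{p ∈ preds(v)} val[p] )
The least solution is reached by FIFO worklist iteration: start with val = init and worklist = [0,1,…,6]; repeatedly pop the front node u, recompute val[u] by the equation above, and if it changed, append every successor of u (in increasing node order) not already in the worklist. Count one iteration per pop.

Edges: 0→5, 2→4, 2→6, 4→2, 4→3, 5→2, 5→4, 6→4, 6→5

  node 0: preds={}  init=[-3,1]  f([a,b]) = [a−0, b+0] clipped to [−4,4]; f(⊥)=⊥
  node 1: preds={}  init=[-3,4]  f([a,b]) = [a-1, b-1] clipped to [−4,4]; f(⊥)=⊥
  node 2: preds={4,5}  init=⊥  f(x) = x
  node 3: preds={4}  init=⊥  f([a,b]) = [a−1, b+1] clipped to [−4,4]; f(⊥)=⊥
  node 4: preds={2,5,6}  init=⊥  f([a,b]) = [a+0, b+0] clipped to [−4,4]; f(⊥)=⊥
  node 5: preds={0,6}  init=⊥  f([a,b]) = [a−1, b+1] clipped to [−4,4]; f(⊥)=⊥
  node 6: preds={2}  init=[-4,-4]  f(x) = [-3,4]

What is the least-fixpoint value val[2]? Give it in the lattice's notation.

[-4,4]

Iteration log — 16 steps:
  step 1. node 0  ⊔preds=⊥  new=[-3,1]  stable
  step 2. node 1  ⊔preds=⊥  new=[-3,4]  stable
  step 3. node 2  ⊔preds=⊥  new=⊥  stable
  step 4. node 3  ⊔preds=⊥  new=⊥  stable
  step 5. node 4  ⊔preds=[-4,-4]  new=[-4,-4]  old=⊥  +wl: 2,3
  step 6. node 5  ⊔preds=[-4,1]  new=[-4,2]  old=⊥  +wl: 4
  step 7. node 6  ⊔preds=⊥  new=[-4,4]  old=[-4,-4]  +wl: 5
  step 8. node 2  ⊔preds=[-4,2]  new=[-4,2]  old=⊥  +wl: 6
  step 9. node 3  ⊔preds=[-4,-4]  new=[-4,-3]  old=⊥  +wl: 
  step 10. node 4  ⊔preds=[-4,4]  new=[-4,4]  old=[-4,-4]  +wl: 2,3
  step 11. node 5  ⊔preds=[-4,4]  new=[-4,4]  old=[-4,2]  +wl: 4
  step 12. node 6  ⊔preds=[-4,2]  new=[-4,4]  stable
  step 13. node 2  ⊔preds=[-4,4]  new=[-4,4]  old=[-4,2]  +wl: 6
  step 14. node 3  ⊔preds=[-4,4]  new=[-4,4]  old=[-4,-3]  +wl: 
  step 15. node 4  ⊔preds=[-4,4]  new=[-4,4]  stable
  step 16. node 6  ⊔preds=[-4,4]  new=[-4,4]  stable

Least fixpoint reached:
  node 0: [-3,1]
  node 1: [-3,4]
  node 2: [-4,4]
  node 3: [-4,4]
  node 4: [-4,4]
  node 5: [-4,4]
  node 6: [-4,4]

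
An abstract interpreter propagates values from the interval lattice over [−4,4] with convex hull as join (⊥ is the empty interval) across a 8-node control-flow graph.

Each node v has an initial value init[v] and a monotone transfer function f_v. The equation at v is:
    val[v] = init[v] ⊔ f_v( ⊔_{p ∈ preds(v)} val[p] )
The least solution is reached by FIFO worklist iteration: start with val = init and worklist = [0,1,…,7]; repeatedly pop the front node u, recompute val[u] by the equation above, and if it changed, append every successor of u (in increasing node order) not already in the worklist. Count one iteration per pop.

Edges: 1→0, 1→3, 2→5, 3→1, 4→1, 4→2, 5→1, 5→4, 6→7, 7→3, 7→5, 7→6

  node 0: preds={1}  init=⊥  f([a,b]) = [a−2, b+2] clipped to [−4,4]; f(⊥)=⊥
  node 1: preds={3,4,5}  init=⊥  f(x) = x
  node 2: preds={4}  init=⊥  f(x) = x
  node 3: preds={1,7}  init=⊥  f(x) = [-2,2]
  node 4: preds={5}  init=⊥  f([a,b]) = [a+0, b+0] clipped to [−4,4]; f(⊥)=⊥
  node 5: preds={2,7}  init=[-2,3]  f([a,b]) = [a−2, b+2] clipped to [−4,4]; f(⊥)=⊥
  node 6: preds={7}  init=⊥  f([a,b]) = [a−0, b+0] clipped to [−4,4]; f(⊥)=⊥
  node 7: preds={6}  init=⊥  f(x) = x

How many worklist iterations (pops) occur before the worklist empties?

Trace (19 dequeues):
  [1] u=0 | in ⊥ | out ⊥ | ==
  [2] u=1 | in [-2,3] | out [-2,3] | prev ⊥ | push {0}
  [3] u=2 | in ⊥ | out ⊥ | ==
  [4] u=3 | in [-2,3] | out [-2,2] | prev ⊥ | push {1}
  [5] u=4 | in [-2,3] | out [-2,3] | prev ⊥ | push {2}
  [6] u=5 | in ⊥ | out [-2,3] | ==
  [7] u=6 | in ⊥ | out ⊥ | ==
  [8] u=7 | in ⊥ | out ⊥ | ==
  [9] u=0 | in [-2,3] | out [-4,4] | prev ⊥ | push {}
  [10] u=1 | in [-2,3] | out [-2,3] | ==
  [11] u=2 | in [-2,3] | out [-2,3] | prev ⊥ | push {5}
  [12] u=5 | in [-2,3] | out [-4,4] | prev [-2,3] | push {1,4}
  [13] u=1 | in [-4,4] | out [-4,4] | prev [-2,3] | push {0,3}
  [14] u=4 | in [-4,4] | out [-4,4] | prev [-2,3] | push {1,2}
  [15] u=0 | in [-4,4] | out [-4,4] | ==
  [16] u=3 | in [-4,4] | out [-2,2] | ==
  [17] u=1 | in [-4,4] | out [-4,4] | ==
  [18] u=2 | in [-4,4] | out [-4,4] | prev [-2,3] | push {5}
  [19] u=5 | in [-4,4] | out [-4,4] | ==

Converged values:
  [0] [-4,4]
  [1] [-4,4]
  [2] [-4,4]
  [3] [-2,2]
  [4] [-4,4]
  [5] [-4,4]
  [6] ⊥
  [7] ⊥

19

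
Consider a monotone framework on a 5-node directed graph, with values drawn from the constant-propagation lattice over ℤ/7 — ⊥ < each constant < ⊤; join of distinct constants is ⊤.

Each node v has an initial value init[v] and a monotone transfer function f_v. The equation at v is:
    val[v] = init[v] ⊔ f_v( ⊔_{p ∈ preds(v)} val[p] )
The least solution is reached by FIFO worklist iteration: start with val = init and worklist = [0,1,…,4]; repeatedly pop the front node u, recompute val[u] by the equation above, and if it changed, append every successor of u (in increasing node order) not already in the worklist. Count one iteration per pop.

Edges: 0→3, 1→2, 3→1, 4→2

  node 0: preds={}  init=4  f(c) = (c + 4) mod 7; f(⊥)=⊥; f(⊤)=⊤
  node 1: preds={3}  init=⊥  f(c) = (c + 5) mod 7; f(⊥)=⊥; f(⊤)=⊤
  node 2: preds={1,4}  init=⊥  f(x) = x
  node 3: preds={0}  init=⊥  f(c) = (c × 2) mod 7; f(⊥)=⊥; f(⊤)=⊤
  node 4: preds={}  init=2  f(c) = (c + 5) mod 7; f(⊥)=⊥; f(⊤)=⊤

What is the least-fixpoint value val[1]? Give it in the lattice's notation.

Iteration log — 7 steps:
  step 1. node 0  ⊔preds=⊥  new=4  stable
  step 2. node 1  ⊔preds=⊥  new=⊥  stable
  step 3. node 2  ⊔preds=2  new=2  old=⊥  +wl: 
  step 4. node 3  ⊔preds=4  new=1  old=⊥  +wl: 1
  step 5. node 4  ⊔preds=⊥  new=2  stable
  step 6. node 1  ⊔preds=1  new=6  old=⊥  +wl: 2
  step 7. node 2  ⊔preds=⊤  new=⊤  old=2  +wl: 

Least fixpoint reached:
  node 0: 4
  node 1: 6
  node 2: ⊤
  node 3: 1
  node 4: 2

6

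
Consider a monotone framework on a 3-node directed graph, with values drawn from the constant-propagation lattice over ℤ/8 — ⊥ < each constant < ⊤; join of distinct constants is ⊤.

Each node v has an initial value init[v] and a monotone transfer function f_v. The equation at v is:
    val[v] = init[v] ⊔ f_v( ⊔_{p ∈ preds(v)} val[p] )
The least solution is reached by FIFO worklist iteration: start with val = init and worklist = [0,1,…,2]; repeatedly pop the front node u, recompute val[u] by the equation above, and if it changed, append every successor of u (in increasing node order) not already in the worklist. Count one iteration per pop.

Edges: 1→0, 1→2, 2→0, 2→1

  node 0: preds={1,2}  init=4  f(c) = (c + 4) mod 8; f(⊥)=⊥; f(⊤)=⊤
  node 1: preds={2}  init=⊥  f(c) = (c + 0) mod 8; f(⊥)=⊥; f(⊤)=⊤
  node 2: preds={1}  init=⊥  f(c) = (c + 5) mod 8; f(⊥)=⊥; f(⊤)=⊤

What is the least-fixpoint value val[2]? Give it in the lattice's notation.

Iteration log — 3 steps:
  step 1. node 0  ⊔preds=⊥  new=4  stable
  step 2. node 1  ⊔preds=⊥  new=⊥  stable
  step 3. node 2  ⊔preds=⊥  new=⊥  stable

Least fixpoint reached:
  node 0: 4
  node 1: ⊥
  node 2: ⊥

⊥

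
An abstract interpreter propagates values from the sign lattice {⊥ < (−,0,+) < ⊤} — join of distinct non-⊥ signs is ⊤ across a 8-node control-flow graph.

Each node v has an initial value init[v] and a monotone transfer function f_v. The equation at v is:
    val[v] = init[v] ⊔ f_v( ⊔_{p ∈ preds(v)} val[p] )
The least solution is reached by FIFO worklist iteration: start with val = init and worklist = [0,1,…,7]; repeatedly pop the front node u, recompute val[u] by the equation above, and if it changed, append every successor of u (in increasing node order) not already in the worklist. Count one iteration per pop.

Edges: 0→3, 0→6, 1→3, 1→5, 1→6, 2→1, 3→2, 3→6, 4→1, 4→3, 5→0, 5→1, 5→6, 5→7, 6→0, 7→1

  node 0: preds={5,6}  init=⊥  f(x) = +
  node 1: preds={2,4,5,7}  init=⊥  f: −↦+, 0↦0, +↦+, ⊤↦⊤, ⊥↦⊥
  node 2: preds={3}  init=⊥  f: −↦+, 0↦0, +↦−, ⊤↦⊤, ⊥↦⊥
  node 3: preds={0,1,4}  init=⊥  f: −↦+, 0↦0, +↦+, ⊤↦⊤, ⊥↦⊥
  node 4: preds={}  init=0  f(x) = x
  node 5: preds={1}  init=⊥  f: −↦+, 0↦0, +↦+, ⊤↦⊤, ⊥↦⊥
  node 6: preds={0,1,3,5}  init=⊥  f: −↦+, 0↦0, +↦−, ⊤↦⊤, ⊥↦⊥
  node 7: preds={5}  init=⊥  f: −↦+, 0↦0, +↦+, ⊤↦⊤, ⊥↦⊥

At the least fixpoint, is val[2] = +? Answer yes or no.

no

Iteration log — 18 steps:
  step 1. node 0  ⊔preds=⊥  new=+  old=⊥  +wl: 
  step 2. node 1  ⊔preds=0  new=0  old=⊥  +wl: 
  step 3. node 2  ⊔preds=⊥  new=⊥  stable
  step 4. node 3  ⊔preds=⊤  new=⊤  old=⊥  +wl: 2
  step 5. node 4  ⊔preds=⊥  new=0  stable
  step 6. node 5  ⊔preds=0  new=0  old=⊥  +wl: 0,1
  step 7. node 6  ⊔preds=⊤  new=⊤  old=⊥  +wl: 
  step 8. node 7  ⊔preds=0  new=0  old=⊥  +wl: 
  step 9. node 2  ⊔preds=⊤  new=⊤  old=⊥  +wl: 
  step 10. node 0  ⊔preds=⊤  new=+  stable
  step 11. node 1  ⊔preds=⊤  new=⊤  old=0  +wl: 3,5,6
  step 12. node 3  ⊔preds=⊤  new=⊤  stable
  step 13. node 5  ⊔preds=⊤  new=⊤  old=0  +wl: 0,1,7
  step 14. node 6  ⊔preds=⊤  new=⊤  stable
  step 15. node 0  ⊔preds=⊤  new=+  stable
  step 16. node 1  ⊔preds=⊤  new=⊤  stable
  step 17. node 7  ⊔preds=⊤  new=⊤  old=0  +wl: 1
  step 18. node 1  ⊔preds=⊤  new=⊤  stable

Least fixpoint reached:
  node 0: +
  node 1: ⊤
  node 2: ⊤
  node 3: ⊤
  node 4: 0
  node 5: ⊤
  node 6: ⊤
  node 7: ⊤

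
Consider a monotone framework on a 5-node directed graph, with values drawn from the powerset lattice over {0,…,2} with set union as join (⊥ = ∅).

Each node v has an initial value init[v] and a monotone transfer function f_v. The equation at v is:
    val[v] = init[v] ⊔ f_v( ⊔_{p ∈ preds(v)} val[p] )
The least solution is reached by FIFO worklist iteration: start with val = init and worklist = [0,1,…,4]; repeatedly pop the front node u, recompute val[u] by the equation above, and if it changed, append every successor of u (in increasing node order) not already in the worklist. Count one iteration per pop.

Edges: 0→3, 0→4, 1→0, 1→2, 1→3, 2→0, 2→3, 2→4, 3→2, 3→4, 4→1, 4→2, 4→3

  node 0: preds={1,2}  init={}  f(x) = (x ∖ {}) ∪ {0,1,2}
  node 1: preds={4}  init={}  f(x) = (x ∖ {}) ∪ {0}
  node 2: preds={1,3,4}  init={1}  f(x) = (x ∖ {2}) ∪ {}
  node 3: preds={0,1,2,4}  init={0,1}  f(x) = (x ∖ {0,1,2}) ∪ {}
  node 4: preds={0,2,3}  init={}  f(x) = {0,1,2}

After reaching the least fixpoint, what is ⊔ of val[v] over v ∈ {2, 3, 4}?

{0,1,2}

Worklist (10 pops):
  #1 pop 0: in={1} → {0,1,2} (was {}); enqueue []
  #2 pop 1: in={} → {0} (was {}); enqueue [0]
  #3 pop 2: in={0,1} → {0,1} (was {1}); enqueue []
  #4 pop 3: in={0,1,2} → {0,1} (no change)
  #5 pop 4: in={0,1,2} → {0,1,2} (was {}); enqueue [1,2,3]
  #6 pop 0: in={0,1} → {0,1,2} (no change)
  #7 pop 1: in={0,1,2} → {0,1,2} (was {0}); enqueue [0]
  #8 pop 2: in={0,1,2} → {0,1} (no change)
  #9 pop 3: in={0,1,2} → {0,1} (no change)
  #10 pop 0: in={0,1,2} → {0,1,2} (no change)

Fixpoint:
  val[0] = {0,1,2}
  val[1] = {0,1,2}
  val[2] = {0,1}
  val[3] = {0,1}
  val[4] = {0,1,2}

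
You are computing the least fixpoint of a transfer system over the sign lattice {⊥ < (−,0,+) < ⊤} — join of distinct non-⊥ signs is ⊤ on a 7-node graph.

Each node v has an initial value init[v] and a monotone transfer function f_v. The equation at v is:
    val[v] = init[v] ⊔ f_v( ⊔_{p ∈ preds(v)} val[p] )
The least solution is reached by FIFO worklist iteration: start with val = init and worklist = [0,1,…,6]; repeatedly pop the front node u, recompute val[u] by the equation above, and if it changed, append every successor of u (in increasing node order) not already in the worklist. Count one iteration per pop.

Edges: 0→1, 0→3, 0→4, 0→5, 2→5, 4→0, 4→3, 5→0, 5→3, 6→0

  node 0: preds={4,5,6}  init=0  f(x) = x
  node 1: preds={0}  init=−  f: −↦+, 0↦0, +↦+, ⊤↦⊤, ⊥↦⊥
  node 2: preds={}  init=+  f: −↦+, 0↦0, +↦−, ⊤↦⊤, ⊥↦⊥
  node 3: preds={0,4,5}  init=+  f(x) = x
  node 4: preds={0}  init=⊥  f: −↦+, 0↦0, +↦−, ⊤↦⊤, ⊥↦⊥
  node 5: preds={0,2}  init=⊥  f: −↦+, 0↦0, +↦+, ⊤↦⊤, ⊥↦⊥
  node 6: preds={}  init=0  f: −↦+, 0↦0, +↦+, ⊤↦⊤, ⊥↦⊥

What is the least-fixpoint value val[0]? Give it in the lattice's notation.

Worklist (14 pops):
  #1 pop 0: in=0 → 0 (no change)
  #2 pop 1: in=0 → ⊤ (was −); enqueue []
  #3 pop 2: in=⊥ → + (no change)
  #4 pop 3: in=0 → ⊤ (was +); enqueue []
  #5 pop 4: in=0 → 0 (was ⊥); enqueue [0,3]
  #6 pop 5: in=⊤ → ⊤ (was ⊥); enqueue []
  #7 pop 6: in=⊥ → 0 (no change)
  #8 pop 0: in=⊤ → ⊤ (was 0); enqueue [1,4,5]
  #9 pop 3: in=⊤ → ⊤ (no change)
  #10 pop 1: in=⊤ → ⊤ (no change)
  #11 pop 4: in=⊤ → ⊤ (was 0); enqueue [0,3]
  #12 pop 5: in=⊤ → ⊤ (no change)
  #13 pop 0: in=⊤ → ⊤ (no change)
  #14 pop 3: in=⊤ → ⊤ (no change)

Fixpoint:
  val[0] = ⊤
  val[1] = ⊤
  val[2] = +
  val[3] = ⊤
  val[4] = ⊤
  val[5] = ⊤
  val[6] = 0

⊤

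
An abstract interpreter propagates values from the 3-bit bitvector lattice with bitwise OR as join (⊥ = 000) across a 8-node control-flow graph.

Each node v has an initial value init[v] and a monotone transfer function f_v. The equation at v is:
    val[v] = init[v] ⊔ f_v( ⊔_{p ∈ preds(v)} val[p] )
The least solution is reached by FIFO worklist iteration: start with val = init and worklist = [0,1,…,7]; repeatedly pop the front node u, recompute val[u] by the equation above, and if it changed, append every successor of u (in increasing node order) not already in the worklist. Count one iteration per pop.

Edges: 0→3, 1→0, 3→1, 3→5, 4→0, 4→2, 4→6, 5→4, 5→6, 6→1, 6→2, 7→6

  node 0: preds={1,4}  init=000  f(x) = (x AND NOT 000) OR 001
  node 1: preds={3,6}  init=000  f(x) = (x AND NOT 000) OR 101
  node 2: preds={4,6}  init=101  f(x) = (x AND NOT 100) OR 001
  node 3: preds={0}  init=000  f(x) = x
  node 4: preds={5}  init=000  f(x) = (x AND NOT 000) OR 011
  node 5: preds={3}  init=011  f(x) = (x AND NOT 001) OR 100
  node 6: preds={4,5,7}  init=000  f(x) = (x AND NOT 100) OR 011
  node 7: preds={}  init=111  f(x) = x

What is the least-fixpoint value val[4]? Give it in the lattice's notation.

Worklist (18 pops):
  #1 pop 0: in=000 → 001 (was 000); enqueue []
  #2 pop 1: in=000 → 101 (was 000); enqueue [0]
  #3 pop 2: in=000 → 101 (no change)
  #4 pop 3: in=001 → 001 (was 000); enqueue [1]
  #5 pop 4: in=011 → 011 (was 000); enqueue [2]
  #6 pop 5: in=001 → 111 (was 011); enqueue [4]
  #7 pop 6: in=111 → 011 (was 000); enqueue []
  #8 pop 7: in=000 → 111 (no change)
  #9 pop 0: in=111 → 111 (was 001); enqueue [3]
  #10 pop 1: in=011 → 111 (was 101); enqueue [0]
  #11 pop 2: in=011 → 111 (was 101); enqueue []
  #12 pop 4: in=111 → 111 (was 011); enqueue [2,6]
  #13 pop 3: in=111 → 111 (was 001); enqueue [1,5]
  #14 pop 0: in=111 → 111 (no change)
  #15 pop 2: in=111 → 111 (no change)
  #16 pop 6: in=111 → 011 (no change)
  #17 pop 1: in=111 → 111 (no change)
  #18 pop 5: in=111 → 111 (no change)

Fixpoint:
  val[0] = 111
  val[1] = 111
  val[2] = 111
  val[3] = 111
  val[4] = 111
  val[5] = 111
  val[6] = 011
  val[7] = 111

111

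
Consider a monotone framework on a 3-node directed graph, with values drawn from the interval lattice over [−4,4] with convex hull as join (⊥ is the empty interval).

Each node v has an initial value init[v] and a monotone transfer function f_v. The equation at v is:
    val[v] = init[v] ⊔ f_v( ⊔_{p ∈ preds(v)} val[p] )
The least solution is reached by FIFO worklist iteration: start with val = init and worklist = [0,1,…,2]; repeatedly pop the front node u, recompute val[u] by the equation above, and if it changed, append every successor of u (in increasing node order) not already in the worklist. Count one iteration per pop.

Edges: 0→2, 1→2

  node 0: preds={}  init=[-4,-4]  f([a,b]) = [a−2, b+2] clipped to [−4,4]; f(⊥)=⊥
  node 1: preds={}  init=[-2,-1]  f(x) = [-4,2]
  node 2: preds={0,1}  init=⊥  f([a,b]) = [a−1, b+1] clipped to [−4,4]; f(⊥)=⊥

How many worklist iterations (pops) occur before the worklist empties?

3

Worklist (3 pops):
  #1 pop 0: in=⊥ → [-4,-4] (no change)
  #2 pop 1: in=⊥ → [-4,2] (was [-2,-1]); enqueue []
  #3 pop 2: in=[-4,2] → [-4,3] (was ⊥); enqueue []

Fixpoint:
  val[0] = [-4,-4]
  val[1] = [-4,2]
  val[2] = [-4,3]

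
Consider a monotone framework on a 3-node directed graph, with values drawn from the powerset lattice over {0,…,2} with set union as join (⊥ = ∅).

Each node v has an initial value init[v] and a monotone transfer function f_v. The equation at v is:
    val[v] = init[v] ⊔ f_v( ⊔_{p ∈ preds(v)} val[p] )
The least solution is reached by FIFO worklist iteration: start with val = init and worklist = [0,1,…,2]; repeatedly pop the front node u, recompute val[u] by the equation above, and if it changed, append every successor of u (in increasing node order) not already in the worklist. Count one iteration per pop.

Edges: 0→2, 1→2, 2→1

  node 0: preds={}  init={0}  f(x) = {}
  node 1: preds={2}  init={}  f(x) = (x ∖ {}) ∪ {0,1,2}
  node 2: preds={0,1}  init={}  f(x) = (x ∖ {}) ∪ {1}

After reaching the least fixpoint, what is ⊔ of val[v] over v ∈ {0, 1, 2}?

{0,1,2}

Worklist (4 pops):
  #1 pop 0: in={} → {0} (no change)
  #2 pop 1: in={} → {0,1,2} (was {}); enqueue []
  #3 pop 2: in={0,1,2} → {0,1,2} (was {}); enqueue [1]
  #4 pop 1: in={0,1,2} → {0,1,2} (no change)

Fixpoint:
  val[0] = {0}
  val[1] = {0,1,2}
  val[2] = {0,1,2}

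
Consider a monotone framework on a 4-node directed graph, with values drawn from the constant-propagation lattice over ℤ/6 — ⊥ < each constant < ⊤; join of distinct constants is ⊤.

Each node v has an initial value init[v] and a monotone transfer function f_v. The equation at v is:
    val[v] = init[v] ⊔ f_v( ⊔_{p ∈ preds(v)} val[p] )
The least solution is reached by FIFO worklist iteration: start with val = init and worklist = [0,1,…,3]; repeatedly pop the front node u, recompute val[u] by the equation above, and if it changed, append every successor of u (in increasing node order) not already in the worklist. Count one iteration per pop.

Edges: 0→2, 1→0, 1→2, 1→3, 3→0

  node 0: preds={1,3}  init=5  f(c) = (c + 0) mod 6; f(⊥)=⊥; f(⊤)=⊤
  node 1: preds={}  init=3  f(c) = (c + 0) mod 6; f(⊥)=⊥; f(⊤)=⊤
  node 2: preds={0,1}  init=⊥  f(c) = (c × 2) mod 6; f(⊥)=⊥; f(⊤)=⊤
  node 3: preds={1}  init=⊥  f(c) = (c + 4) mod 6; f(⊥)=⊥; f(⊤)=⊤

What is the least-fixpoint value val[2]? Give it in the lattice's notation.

⊤

Worklist (5 pops):
  #1 pop 0: in=3 → ⊤ (was 5); enqueue []
  #2 pop 1: in=⊥ → 3 (no change)
  #3 pop 2: in=⊤ → ⊤ (was ⊥); enqueue []
  #4 pop 3: in=3 → 1 (was ⊥); enqueue [0]
  #5 pop 0: in=⊤ → ⊤ (no change)

Fixpoint:
  val[0] = ⊤
  val[1] = 3
  val[2] = ⊤
  val[3] = 1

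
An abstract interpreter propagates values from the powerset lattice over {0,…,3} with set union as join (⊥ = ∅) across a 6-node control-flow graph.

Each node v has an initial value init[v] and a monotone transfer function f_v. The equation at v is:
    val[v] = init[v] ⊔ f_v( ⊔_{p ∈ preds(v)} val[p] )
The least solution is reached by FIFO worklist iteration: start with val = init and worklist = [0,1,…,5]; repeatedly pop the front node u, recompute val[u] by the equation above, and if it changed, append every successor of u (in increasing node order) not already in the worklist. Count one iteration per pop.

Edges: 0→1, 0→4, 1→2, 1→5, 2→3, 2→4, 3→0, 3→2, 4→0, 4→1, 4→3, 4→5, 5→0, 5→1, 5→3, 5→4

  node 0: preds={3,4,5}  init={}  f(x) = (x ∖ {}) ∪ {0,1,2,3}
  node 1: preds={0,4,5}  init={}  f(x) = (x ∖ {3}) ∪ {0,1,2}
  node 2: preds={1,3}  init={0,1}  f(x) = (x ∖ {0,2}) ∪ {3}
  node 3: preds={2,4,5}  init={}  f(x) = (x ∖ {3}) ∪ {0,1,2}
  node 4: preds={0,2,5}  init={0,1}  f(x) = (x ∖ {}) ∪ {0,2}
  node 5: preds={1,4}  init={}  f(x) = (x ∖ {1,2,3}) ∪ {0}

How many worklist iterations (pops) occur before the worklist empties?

11

Worklist (11 pops):
  #1 pop 0: in={0,1} → {0,1,2,3} (was {}); enqueue []
  #2 pop 1: in={0,1,2,3} → {0,1,2} (was {}); enqueue []
  #3 pop 2: in={0,1,2} → {0,1,3} (was {0,1}); enqueue []
  #4 pop 3: in={0,1,3} → {0,1,2} (was {}); enqueue [0,2]
  #5 pop 4: in={0,1,2,3} → {0,1,2,3} (was {0,1}); enqueue [1,3]
  #6 pop 5: in={0,1,2,3} → {0} (was {}); enqueue [4]
  #7 pop 0: in={0,1,2,3} → {0,1,2,3} (no change)
  #8 pop 2: in={0,1,2} → {0,1,3} (no change)
  #9 pop 1: in={0,1,2,3} → {0,1,2} (no change)
  #10 pop 3: in={0,1,2,3} → {0,1,2} (no change)
  #11 pop 4: in={0,1,2,3} → {0,1,2,3} (no change)

Fixpoint:
  val[0] = {0,1,2,3}
  val[1] = {0,1,2}
  val[2] = {0,1,3}
  val[3] = {0,1,2}
  val[4] = {0,1,2,3}
  val[5] = {0}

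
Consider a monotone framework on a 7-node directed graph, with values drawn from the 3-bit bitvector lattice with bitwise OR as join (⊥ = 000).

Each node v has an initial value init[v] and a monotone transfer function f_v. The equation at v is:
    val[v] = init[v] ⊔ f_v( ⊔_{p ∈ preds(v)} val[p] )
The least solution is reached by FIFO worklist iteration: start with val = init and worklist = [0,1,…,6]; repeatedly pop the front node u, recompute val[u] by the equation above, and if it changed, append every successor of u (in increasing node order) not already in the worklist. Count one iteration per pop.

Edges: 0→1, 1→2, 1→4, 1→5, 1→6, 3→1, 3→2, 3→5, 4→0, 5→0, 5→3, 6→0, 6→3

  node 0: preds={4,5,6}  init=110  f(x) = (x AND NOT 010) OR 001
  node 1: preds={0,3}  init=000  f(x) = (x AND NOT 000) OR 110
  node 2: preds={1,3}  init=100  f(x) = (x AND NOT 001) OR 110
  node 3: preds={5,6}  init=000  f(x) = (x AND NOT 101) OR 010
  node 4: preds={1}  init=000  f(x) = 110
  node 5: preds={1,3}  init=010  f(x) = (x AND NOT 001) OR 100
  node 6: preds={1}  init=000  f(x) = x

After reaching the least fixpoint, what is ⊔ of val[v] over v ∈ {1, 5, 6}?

111

Trace (11 dequeues):
  [1] u=0 | in 010 | out 111 | prev 110 | push {}
  [2] u=1 | in 111 | out 111 | prev 000 | push {}
  [3] u=2 | in 111 | out 110 | prev 100 | push {}
  [4] u=3 | in 010 | out 010 | prev 000 | push {1,2}
  [5] u=4 | in 111 | out 110 | prev 000 | push {0}
  [6] u=5 | in 111 | out 110 | prev 010 | push {3}
  [7] u=6 | in 111 | out 111 | prev 000 | push {}
  [8] u=1 | in 111 | out 111 | ==
  [9] u=2 | in 111 | out 110 | ==
  [10] u=0 | in 111 | out 111 | ==
  [11] u=3 | in 111 | out 010 | ==

Converged values:
  [0] 111
  [1] 111
  [2] 110
  [3] 010
  [4] 110
  [5] 110
  [6] 111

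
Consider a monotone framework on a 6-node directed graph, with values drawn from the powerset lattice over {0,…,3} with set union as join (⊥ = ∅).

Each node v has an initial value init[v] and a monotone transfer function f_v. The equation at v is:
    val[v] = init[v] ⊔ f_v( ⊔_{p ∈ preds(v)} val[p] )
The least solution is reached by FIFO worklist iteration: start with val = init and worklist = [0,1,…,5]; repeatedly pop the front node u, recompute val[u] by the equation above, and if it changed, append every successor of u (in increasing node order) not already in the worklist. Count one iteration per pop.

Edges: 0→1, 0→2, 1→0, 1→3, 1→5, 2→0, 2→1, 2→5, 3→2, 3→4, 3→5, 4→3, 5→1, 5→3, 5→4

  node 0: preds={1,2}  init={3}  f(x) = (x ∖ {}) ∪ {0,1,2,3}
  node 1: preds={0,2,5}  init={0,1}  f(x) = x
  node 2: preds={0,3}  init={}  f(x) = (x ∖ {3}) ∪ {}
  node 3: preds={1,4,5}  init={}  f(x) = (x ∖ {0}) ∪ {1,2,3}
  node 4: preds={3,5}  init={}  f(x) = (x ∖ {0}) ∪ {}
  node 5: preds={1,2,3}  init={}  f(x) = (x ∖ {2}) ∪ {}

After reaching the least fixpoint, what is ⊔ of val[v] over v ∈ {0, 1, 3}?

Iteration log — 11 steps:
  step 1. node 0  ⊔preds={0,1}  new={0,1,2,3}  old={3}  +wl: 
  step 2. node 1  ⊔preds={0,1,2,3}  new={0,1,2,3}  old={0,1}  +wl: 0
  step 3. node 2  ⊔preds={0,1,2,3}  new={0,1,2}  old={}  +wl: 1
  step 4. node 3  ⊔preds={0,1,2,3}  new={1,2,3}  old={}  +wl: 2
  step 5. node 4  ⊔preds={1,2,3}  new={1,2,3}  old={}  +wl: 3
  step 6. node 5  ⊔preds={0,1,2,3}  new={0,1,3}  old={}  +wl: 4
  step 7. node 0  ⊔preds={0,1,2,3}  new={0,1,2,3}  stable
  step 8. node 1  ⊔preds={0,1,2,3}  new={0,1,2,3}  stable
  step 9. node 2  ⊔preds={0,1,2,3}  new={0,1,2}  stable
  step 10. node 3  ⊔preds={0,1,2,3}  new={1,2,3}  stable
  step 11. node 4  ⊔preds={0,1,2,3}  new={1,2,3}  stable

Least fixpoint reached:
  node 0: {0,1,2,3}
  node 1: {0,1,2,3}
  node 2: {0,1,2}
  node 3: {1,2,3}
  node 4: {1,2,3}
  node 5: {0,1,3}

{0,1,2,3}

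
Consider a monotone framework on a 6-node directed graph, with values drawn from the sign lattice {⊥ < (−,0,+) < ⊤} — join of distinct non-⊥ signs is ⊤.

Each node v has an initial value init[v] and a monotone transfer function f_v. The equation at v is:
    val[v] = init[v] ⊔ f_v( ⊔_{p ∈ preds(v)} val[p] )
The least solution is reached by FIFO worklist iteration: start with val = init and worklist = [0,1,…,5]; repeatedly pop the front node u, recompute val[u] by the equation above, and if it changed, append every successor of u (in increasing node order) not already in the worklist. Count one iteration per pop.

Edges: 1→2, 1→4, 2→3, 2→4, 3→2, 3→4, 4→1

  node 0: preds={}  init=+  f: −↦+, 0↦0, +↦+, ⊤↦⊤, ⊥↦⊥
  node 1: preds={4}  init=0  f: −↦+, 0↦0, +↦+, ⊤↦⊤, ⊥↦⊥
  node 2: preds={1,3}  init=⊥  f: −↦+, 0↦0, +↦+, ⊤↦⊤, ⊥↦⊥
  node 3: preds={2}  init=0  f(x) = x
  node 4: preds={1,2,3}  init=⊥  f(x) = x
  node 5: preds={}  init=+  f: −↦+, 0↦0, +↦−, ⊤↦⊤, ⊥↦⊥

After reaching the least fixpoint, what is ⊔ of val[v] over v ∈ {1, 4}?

Worklist (7 pops):
  #1 pop 0: in=⊥ → + (no change)
  #2 pop 1: in=⊥ → 0 (no change)
  #3 pop 2: in=0 → 0 (was ⊥); enqueue []
  #4 pop 3: in=0 → 0 (no change)
  #5 pop 4: in=0 → 0 (was ⊥); enqueue [1]
  #6 pop 5: in=⊥ → + (no change)
  #7 pop 1: in=0 → 0 (no change)

Fixpoint:
  val[0] = +
  val[1] = 0
  val[2] = 0
  val[3] = 0
  val[4] = 0
  val[5] = +

0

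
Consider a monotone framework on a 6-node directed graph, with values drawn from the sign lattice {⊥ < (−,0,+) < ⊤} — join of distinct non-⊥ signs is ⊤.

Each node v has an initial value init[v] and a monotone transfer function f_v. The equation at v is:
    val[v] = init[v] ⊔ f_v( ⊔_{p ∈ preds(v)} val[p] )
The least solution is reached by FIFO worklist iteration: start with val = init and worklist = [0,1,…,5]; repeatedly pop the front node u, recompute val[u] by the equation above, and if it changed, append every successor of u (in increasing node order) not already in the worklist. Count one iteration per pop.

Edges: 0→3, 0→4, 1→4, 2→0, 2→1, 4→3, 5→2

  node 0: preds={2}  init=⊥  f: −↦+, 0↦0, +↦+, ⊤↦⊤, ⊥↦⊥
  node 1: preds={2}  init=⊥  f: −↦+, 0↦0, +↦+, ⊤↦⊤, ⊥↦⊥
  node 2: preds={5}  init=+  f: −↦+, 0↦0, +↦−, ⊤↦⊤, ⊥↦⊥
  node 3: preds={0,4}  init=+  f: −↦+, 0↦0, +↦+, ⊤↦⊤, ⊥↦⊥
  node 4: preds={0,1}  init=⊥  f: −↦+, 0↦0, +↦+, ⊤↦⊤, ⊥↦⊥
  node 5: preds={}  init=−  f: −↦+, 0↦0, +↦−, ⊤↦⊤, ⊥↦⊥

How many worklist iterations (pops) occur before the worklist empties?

Worklist (7 pops):
  #1 pop 0: in=+ → + (was ⊥); enqueue []
  #2 pop 1: in=+ → + (was ⊥); enqueue []
  #3 pop 2: in=− → + (no change)
  #4 pop 3: in=+ → + (no change)
  #5 pop 4: in=+ → + (was ⊥); enqueue [3]
  #6 pop 5: in=⊥ → − (no change)
  #7 pop 3: in=+ → + (no change)

Fixpoint:
  val[0] = +
  val[1] = +
  val[2] = +
  val[3] = +
  val[4] = +
  val[5] = −

7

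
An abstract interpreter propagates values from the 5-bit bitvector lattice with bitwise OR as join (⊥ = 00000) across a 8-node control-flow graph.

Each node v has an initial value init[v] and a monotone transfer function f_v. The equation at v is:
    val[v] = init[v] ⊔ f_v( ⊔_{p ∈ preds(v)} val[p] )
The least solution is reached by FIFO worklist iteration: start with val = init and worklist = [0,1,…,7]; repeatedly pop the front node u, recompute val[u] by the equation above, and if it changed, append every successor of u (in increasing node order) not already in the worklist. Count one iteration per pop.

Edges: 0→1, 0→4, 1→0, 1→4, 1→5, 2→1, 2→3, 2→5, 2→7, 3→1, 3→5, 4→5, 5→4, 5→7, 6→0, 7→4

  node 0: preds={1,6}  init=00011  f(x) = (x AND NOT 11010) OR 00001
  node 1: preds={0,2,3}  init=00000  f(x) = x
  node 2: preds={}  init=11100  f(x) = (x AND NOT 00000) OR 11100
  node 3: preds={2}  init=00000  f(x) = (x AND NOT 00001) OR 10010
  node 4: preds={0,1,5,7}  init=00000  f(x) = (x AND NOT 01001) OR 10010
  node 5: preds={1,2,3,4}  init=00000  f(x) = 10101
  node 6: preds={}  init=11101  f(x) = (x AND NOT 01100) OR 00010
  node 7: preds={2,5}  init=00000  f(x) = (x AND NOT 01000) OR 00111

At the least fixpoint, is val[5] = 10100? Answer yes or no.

Worklist (11 pops):
  #1 pop 0: in=11101 → 00111 (was 00011); enqueue []
  #2 pop 1: in=11111 → 11111 (was 00000); enqueue [0]
  #3 pop 2: in=00000 → 11100 (no change)
  #4 pop 3: in=11100 → 11110 (was 00000); enqueue [1]
  #5 pop 4: in=11111 → 10110 (was 00000); enqueue []
  #6 pop 5: in=11111 → 10101 (was 00000); enqueue [4]
  #7 pop 6: in=00000 → 11111 (was 11101); enqueue []
  #8 pop 7: in=11101 → 10111 (was 00000); enqueue []
  #9 pop 0: in=11111 → 00111 (no change)
  #10 pop 1: in=11111 → 11111 (no change)
  #11 pop 4: in=11111 → 10110 (no change)

Fixpoint:
  val[0] = 00111
  val[1] = 11111
  val[2] = 11100
  val[3] = 11110
  val[4] = 10110
  val[5] = 10101
  val[6] = 11111
  val[7] = 10111

no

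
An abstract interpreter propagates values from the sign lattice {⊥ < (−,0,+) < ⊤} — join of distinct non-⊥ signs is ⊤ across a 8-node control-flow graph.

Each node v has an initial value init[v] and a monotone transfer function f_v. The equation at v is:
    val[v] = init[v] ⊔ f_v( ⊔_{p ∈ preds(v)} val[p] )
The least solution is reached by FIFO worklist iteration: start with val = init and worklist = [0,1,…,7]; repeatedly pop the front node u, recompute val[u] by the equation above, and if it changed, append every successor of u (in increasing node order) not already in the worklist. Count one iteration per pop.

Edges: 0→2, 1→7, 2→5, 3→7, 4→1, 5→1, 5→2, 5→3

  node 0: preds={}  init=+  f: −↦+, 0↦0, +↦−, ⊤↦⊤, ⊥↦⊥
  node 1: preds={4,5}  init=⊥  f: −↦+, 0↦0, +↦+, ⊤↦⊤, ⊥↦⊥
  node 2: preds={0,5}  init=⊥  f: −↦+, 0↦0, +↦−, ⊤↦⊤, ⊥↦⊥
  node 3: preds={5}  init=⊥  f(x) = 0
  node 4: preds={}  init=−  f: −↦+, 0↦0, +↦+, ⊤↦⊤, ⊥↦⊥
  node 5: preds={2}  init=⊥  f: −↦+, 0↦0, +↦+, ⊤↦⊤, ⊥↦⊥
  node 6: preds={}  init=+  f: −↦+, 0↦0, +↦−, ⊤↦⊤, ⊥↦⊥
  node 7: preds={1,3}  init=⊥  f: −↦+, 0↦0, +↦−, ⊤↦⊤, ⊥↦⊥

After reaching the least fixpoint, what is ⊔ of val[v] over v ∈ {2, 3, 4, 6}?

⊤

Iteration log — 12 steps:
  step 1. node 0  ⊔preds=⊥  new=+  stable
  step 2. node 1  ⊔preds=−  new=+  old=⊥  +wl: 
  step 3. node 2  ⊔preds=+  new=−  old=⊥  +wl: 
  step 4. node 3  ⊔preds=⊥  new=0  old=⊥  +wl: 
  step 5. node 4  ⊔preds=⊥  new=−  stable
  step 6. node 5  ⊔preds=−  new=+  old=⊥  +wl: 1,2,3
  step 7. node 6  ⊔preds=⊥  new=+  stable
  step 8. node 7  ⊔preds=⊤  new=⊤  old=⊥  +wl: 
  step 9. node 1  ⊔preds=⊤  new=⊤  old=+  +wl: 7
  step 10. node 2  ⊔preds=+  new=−  stable
  step 11. node 3  ⊔preds=+  new=0  stable
  step 12. node 7  ⊔preds=⊤  new=⊤  stable

Least fixpoint reached:
  node 0: +
  node 1: ⊤
  node 2: −
  node 3: 0
  node 4: −
  node 5: +
  node 6: +
  node 7: ⊤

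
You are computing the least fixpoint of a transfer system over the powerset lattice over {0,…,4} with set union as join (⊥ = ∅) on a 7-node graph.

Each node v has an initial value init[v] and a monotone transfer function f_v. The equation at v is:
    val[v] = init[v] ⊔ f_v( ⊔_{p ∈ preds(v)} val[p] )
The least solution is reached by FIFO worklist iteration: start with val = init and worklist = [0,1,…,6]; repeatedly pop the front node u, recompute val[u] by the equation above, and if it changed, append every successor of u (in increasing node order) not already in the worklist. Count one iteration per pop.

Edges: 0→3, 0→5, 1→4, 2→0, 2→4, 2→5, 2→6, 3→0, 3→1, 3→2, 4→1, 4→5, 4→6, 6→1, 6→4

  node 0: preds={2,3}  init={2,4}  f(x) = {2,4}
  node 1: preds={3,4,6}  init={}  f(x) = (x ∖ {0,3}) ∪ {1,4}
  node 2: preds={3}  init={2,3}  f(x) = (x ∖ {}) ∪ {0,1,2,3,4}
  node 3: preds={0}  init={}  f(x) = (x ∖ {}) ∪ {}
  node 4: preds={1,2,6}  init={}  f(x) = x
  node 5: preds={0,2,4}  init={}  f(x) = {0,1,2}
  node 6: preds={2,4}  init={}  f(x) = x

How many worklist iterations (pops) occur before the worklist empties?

Iteration log — 11 steps:
  step 1. node 0  ⊔preds={2,3}  new={2,4}  stable
  step 2. node 1  ⊔preds={}  new={1,4}  old={}  +wl: 
  step 3. node 2  ⊔preds={}  new={0,1,2,3,4}  old={2,3}  +wl: 0
  step 4. node 3  ⊔preds={2,4}  new={2,4}  old={}  +wl: 1,2
  step 5. node 4  ⊔preds={0,1,2,3,4}  new={0,1,2,3,4}  old={}  +wl: 
  step 6. node 5  ⊔preds={0,1,2,3,4}  new={0,1,2}  old={}  +wl: 
  step 7. node 6  ⊔preds={0,1,2,3,4}  new={0,1,2,3,4}  old={}  +wl: 4
  step 8. node 0  ⊔preds={0,1,2,3,4}  new={2,4}  stable
  step 9. node 1  ⊔preds={0,1,2,3,4}  new={1,2,4}  old={1,4}  +wl: 
  step 10. node 2  ⊔preds={2,4}  new={0,1,2,3,4}  stable
  step 11. node 4  ⊔preds={0,1,2,3,4}  new={0,1,2,3,4}  stable

Least fixpoint reached:
  node 0: {2,4}
  node 1: {1,2,4}
  node 2: {0,1,2,3,4}
  node 3: {2,4}
  node 4: {0,1,2,3,4}
  node 5: {0,1,2}
  node 6: {0,1,2,3,4}

11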